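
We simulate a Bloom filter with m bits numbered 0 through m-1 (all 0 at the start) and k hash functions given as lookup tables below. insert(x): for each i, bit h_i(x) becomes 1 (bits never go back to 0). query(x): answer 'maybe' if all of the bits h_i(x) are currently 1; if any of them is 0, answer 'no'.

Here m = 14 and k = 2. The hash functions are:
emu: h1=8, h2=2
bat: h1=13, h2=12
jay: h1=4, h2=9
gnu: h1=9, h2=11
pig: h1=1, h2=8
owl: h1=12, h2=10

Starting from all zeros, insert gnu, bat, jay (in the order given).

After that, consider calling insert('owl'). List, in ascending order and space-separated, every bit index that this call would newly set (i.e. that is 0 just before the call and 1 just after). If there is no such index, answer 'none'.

Start: bits=00000000000000
After insert 'gnu': sets bits 9 11 -> bits=00000000010100
After insert 'bat': sets bits 12 13 -> bits=00000000010111
After insert 'jay': sets bits 4 9 -> bits=00001000010111
insert 'owl' would touch bits 10 12; currently bit10=0, bit12=1
Bits that are 0 among those (would change 0->1): 10

Answer: 10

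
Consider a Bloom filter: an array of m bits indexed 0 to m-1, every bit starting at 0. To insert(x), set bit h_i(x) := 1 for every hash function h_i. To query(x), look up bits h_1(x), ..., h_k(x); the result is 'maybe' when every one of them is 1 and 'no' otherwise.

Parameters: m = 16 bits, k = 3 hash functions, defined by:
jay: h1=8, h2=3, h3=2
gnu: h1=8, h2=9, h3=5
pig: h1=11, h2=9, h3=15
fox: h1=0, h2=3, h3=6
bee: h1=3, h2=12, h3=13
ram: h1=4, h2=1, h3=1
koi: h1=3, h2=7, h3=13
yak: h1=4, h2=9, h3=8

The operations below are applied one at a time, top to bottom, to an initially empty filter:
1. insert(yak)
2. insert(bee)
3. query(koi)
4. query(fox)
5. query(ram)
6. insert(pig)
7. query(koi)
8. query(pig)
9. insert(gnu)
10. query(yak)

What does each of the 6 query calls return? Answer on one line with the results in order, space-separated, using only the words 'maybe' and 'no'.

Start: bits=0000000000000000
Op 1: insert yak -> sets bits 4 8 9 -> bits=0000100011000000
Op 2: insert bee -> sets bits 3 12 13 -> bits=0001100011001100
Op 3: query koi -> checks bit3=1, bit7=0, bit13=1 (has a 0) -> no
Op 4: query fox -> checks bit0=0, bit3=1, bit6=0 (has a 0) -> no
Op 5: query ram -> checks bit1=0, bit4=1 (has a 0) -> no
Op 6: insert pig -> sets bits 9 11 15 -> bits=0001100011011101
Op 7: query koi -> checks bit3=1, bit7=0, bit13=1 (has a 0) -> no
Op 8: query pig -> checks bit9=1, bit11=1, bit15=1 (all 1) -> maybe
Op 9: insert gnu -> sets bits 5 8 9 -> bits=0001110011011101
Op 10: query yak -> checks bit4=1, bit8=1, bit9=1 (all 1) -> maybe
Query results in order: no no no no maybe maybe

Answer: no no no no maybe maybe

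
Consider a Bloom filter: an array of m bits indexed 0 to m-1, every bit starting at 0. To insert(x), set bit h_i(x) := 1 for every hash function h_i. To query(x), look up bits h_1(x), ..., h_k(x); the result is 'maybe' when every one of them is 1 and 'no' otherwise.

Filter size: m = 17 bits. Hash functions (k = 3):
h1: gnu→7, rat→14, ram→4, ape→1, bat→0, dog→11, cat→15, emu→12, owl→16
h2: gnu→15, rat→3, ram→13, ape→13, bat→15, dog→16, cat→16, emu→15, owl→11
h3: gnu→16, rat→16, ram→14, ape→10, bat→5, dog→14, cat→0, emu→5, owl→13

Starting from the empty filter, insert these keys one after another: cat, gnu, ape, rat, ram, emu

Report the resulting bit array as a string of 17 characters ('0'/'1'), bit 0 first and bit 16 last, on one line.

Start: bits=00000000000000000
After insert 'cat': sets bits 0 15 16 -> bits=10000000000000011
After insert 'gnu': sets bits 7 15 16 -> bits=10000001000000011
After insert 'ape': sets bits 1 10 13 -> bits=11000001001001011
After insert 'rat': sets bits 3 14 16 -> bits=11010001001001111
After insert 'ram': sets bits 4 13 14 -> bits=11011001001001111
After insert 'emu': sets bits 5 12 15 -> bits=11011101001011111

Answer: 11011101001011111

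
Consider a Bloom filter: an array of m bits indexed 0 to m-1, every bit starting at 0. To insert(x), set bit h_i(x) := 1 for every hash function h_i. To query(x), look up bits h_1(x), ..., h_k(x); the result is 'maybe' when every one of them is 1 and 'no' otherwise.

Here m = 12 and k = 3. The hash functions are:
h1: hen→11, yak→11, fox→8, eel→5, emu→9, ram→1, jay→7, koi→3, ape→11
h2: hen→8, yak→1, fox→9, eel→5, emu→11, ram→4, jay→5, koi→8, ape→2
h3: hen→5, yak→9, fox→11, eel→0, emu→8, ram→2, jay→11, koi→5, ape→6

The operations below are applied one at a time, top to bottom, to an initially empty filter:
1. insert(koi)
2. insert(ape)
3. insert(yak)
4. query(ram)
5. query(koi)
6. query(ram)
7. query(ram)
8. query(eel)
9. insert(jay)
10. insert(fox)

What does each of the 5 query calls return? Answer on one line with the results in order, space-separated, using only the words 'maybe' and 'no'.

Start: bits=000000000000
Op 1: insert koi -> sets bits 3 5 8 -> bits=000101001000
Op 2: insert ape -> sets bits 2 6 11 -> bits=001101101001
Op 3: insert yak -> sets bits 1 9 11 -> bits=011101101101
Op 4: query ram -> checks bit1=1, bit2=1, bit4=0 (has a 0) -> no
Op 5: query koi -> checks bit3=1, bit5=1, bit8=1 (all 1) -> maybe
Op 6: query ram -> checks bit1=1, bit2=1, bit4=0 (has a 0) -> no
Op 7: query ram -> checks bit1=1, bit2=1, bit4=0 (has a 0) -> no
Op 8: query eel -> checks bit0=0, bit5=1 (has a 0) -> no
Op 9: insert jay -> sets bits 5 7 11 -> bits=011101111101
Op 10: insert fox -> sets bits 8 9 11 -> bits=011101111101
Query results in order: no maybe no no no

Answer: no maybe no no no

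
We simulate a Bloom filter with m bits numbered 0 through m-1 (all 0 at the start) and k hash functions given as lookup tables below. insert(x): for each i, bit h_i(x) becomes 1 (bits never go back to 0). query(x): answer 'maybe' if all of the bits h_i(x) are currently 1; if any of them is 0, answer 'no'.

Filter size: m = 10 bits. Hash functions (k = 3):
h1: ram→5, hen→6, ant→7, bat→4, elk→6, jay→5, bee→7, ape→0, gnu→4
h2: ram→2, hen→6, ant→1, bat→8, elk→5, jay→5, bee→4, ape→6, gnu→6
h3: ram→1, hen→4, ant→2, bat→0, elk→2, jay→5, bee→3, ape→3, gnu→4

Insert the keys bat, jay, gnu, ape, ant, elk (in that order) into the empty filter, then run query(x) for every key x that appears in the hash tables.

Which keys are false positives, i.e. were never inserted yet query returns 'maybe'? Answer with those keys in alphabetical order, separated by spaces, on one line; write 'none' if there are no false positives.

Answer: bee hen ram

Derivation:
Start: bits=0000000000
After insert 'bat': sets bits 0 4 8 -> bits=1000100010
After insert 'jay': sets bits 5 -> bits=1000110010
After insert 'gnu': sets bits 4 6 -> bits=1000111010
After insert 'ape': sets bits 0 3 6 -> bits=1001111010
After insert 'ant': sets bits 1 2 7 -> bits=1111111110
After insert 'elk': sets bits 2 5 6 -> bits=1111111110
Not inserted: bee hen ram — query each against bits=1111111110:
query bee: checks bit3=1, bit4=1, bit7=1 (all 1) -> maybe => FALSE POSITIVE
query hen: checks bit4=1, bit6=1 (all 1) -> maybe => FALSE POSITIVE
query ram: checks bit1=1, bit2=1, bit5=1 (all 1) -> maybe => FALSE POSITIVE
False positives (alphabetical): bee hen ram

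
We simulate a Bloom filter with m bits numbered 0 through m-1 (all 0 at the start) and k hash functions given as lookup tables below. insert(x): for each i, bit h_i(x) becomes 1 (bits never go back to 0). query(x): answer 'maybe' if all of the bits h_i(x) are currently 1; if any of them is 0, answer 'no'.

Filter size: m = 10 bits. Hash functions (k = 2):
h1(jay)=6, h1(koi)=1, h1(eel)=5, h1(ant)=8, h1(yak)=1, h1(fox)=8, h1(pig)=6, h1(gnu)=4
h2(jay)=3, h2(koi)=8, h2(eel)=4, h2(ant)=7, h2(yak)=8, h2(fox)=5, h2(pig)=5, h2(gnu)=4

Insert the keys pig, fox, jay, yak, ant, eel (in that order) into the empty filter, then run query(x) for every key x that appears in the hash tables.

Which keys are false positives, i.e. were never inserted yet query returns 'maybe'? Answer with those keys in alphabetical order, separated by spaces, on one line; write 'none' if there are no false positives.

Start: bits=0000000000
After insert 'pig': sets bits 5 6 -> bits=0000011000
After insert 'fox': sets bits 5 8 -> bits=0000011010
After insert 'jay': sets bits 3 6 -> bits=0001011010
After insert 'yak': sets bits 1 8 -> bits=0101011010
After insert 'ant': sets bits 7 8 -> bits=0101011110
After insert 'eel': sets bits 4 5 -> bits=0101111110
Not inserted: gnu koi — query each against bits=0101111110:
query gnu: checks bit4=1 (all 1) -> maybe => FALSE POSITIVE
query koi: checks bit1=1, bit8=1 (all 1) -> maybe => FALSE POSITIVE
False positives (alphabetical): gnu koi

Answer: gnu koi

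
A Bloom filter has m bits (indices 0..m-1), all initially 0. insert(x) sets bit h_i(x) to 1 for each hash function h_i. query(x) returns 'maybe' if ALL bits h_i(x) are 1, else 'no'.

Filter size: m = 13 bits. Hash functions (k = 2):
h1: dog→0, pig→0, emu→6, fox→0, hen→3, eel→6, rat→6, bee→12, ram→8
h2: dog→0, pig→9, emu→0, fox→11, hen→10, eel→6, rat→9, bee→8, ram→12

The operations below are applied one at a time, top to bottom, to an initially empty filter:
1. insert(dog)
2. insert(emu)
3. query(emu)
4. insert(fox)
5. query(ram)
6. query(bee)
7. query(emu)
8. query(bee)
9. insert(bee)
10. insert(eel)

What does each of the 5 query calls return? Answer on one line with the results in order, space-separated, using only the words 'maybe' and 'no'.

Start: bits=0000000000000
Op 1: insert dog -> sets bits 0 -> bits=1000000000000
Op 2: insert emu -> sets bits 0 6 -> bits=1000001000000
Op 3: query emu -> checks bit0=1, bit6=1 (all 1) -> maybe
Op 4: insert fox -> sets bits 0 11 -> bits=1000001000010
Op 5: query ram -> checks bit8=0, bit12=0 (has a 0) -> no
Op 6: query bee -> checks bit8=0, bit12=0 (has a 0) -> no
Op 7: query emu -> checks bit0=1, bit6=1 (all 1) -> maybe
Op 8: query bee -> checks bit8=0, bit12=0 (has a 0) -> no
Op 9: insert bee -> sets bits 8 12 -> bits=1000001010011
Op 10: insert eel -> sets bits 6 -> bits=1000001010011
Query results in order: maybe no no maybe no

Answer: maybe no no maybe no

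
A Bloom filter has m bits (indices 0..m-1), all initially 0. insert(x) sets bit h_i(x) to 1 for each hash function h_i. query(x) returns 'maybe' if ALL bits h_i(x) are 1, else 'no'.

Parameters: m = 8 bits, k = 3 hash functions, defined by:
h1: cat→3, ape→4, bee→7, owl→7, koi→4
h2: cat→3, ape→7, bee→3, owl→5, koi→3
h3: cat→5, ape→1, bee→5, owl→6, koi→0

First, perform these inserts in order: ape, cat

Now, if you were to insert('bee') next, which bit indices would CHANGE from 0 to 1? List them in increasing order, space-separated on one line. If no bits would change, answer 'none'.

Start: bits=00000000
After insert 'ape': sets bits 1 4 7 -> bits=01001001
After insert 'cat': sets bits 3 5 -> bits=01011101
insert 'bee' would touch bits 3 5 7; currently bit3=1, bit5=1, bit7=1
Bits that are 0 among those (would change 0->1): none

Answer: none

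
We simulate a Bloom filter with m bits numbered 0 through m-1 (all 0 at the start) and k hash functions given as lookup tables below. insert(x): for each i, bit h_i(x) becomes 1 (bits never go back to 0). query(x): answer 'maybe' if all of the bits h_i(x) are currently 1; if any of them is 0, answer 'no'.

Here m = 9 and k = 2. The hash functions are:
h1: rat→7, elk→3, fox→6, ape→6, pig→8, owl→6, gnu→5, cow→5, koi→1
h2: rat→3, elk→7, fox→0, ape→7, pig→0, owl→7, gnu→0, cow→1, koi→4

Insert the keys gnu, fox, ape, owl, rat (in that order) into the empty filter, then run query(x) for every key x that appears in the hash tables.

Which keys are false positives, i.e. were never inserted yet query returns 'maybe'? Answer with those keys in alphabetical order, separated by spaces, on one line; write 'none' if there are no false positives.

Start: bits=000000000
After insert 'gnu': sets bits 0 5 -> bits=100001000
After insert 'fox': sets bits 0 6 -> bits=100001100
After insert 'ape': sets bits 6 7 -> bits=100001110
After insert 'owl': sets bits 6 7 -> bits=100001110
After insert 'rat': sets bits 3 7 -> bits=100101110
Not inserted: cow elk koi pig — query each against bits=100101110:
query cow: checks bit1=0, bit5=1 (has a 0) -> no => not a false positive
query elk: checks bit3=1, bit7=1 (all 1) -> maybe => FALSE POSITIVE
query koi: checks bit1=0, bit4=0 (has a 0) -> no => not a false positive
query pig: checks bit0=1, bit8=0 (has a 0) -> no => not a false positive
False positives (alphabetical): elk

Answer: elk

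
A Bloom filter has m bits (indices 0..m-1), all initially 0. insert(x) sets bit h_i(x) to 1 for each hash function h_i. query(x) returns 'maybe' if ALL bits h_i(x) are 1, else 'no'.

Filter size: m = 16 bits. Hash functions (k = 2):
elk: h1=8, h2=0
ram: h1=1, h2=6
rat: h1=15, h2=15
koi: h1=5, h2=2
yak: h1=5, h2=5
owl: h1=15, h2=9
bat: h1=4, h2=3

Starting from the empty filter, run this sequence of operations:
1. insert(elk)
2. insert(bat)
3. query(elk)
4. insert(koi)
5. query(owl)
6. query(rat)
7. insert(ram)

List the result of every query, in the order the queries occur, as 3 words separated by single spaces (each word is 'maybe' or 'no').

Start: bits=0000000000000000
Op 1: insert elk -> sets bits 0 8 -> bits=1000000010000000
Op 2: insert bat -> sets bits 3 4 -> bits=1001100010000000
Op 3: query elk -> checks bit0=1, bit8=1 (all 1) -> maybe
Op 4: insert koi -> sets bits 2 5 -> bits=1011110010000000
Op 5: query owl -> checks bit9=0, bit15=0 (has a 0) -> no
Op 6: query rat -> checks bit15=0 (has a 0) -> no
Op 7: insert ram -> sets bits 1 6 -> bits=1111111010000000
Query results in order: maybe no no

Answer: maybe no no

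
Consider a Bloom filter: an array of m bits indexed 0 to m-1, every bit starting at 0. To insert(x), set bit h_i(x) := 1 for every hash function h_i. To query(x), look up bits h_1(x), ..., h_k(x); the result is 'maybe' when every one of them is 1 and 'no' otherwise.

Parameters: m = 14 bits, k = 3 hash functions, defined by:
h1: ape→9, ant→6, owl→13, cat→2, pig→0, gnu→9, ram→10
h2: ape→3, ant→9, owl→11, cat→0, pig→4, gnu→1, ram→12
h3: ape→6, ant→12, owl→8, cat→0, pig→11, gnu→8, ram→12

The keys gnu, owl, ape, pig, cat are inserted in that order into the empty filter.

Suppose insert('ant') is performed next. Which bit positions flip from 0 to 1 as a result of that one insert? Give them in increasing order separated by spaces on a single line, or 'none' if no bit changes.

Start: bits=00000000000000
After insert 'gnu': sets bits 1 8 9 -> bits=01000000110000
After insert 'owl': sets bits 8 11 13 -> bits=01000000110101
After insert 'ape': sets bits 3 6 9 -> bits=01010010110101
After insert 'pig': sets bits 0 4 11 -> bits=11011010110101
After insert 'cat': sets bits 0 2 -> bits=11111010110101
insert 'ant' would touch bits 6 9 12; currently bit6=1, bit9=1, bit12=0
Bits that are 0 among those (would change 0->1): 12

Answer: 12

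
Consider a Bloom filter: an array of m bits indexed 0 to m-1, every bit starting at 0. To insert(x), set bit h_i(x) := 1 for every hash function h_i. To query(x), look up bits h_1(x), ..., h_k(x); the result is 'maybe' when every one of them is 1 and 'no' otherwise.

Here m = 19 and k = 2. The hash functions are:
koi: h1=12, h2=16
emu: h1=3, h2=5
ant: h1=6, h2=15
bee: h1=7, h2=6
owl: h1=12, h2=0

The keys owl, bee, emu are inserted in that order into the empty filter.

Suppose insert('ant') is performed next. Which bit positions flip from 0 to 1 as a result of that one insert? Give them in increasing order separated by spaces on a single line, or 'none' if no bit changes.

Start: bits=0000000000000000000
After insert 'owl': sets bits 0 12 -> bits=1000000000001000000
After insert 'bee': sets bits 6 7 -> bits=1000001100001000000
After insert 'emu': sets bits 3 5 -> bits=1001011100001000000
insert 'ant' would touch bits 6 15; currently bit6=1, bit15=0
Bits that are 0 among those (would change 0->1): 15

Answer: 15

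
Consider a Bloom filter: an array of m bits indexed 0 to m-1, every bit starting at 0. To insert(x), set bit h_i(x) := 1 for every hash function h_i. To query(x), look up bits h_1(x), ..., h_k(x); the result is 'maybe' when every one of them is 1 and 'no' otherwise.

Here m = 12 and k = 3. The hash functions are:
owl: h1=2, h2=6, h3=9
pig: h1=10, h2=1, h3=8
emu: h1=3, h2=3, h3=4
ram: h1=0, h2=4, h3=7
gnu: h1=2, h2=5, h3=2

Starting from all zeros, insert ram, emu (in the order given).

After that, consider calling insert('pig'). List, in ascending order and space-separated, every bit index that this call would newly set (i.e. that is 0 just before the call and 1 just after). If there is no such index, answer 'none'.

Answer: 1 8 10

Derivation:
Start: bits=000000000000
After insert 'ram': sets bits 0 4 7 -> bits=100010010000
After insert 'emu': sets bits 3 4 -> bits=100110010000
insert 'pig' would touch bits 1 8 10; currently bit1=0, bit8=0, bit10=0
Bits that are 0 among those (would change 0->1): 1 8 10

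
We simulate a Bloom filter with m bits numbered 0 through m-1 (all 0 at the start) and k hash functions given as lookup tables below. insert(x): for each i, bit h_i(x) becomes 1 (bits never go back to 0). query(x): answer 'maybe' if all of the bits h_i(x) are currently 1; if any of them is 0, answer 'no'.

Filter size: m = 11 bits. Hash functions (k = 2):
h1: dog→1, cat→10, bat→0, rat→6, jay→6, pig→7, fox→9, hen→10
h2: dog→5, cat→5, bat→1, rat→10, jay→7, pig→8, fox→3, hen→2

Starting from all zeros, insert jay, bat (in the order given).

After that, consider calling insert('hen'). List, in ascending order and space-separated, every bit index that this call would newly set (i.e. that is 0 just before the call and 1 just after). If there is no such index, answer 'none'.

Answer: 2 10

Derivation:
Start: bits=00000000000
After insert 'jay': sets bits 6 7 -> bits=00000011000
After insert 'bat': sets bits 0 1 -> bits=11000011000
insert 'hen' would touch bits 2 10; currently bit2=0, bit10=0
Bits that are 0 among those (would change 0->1): 2 10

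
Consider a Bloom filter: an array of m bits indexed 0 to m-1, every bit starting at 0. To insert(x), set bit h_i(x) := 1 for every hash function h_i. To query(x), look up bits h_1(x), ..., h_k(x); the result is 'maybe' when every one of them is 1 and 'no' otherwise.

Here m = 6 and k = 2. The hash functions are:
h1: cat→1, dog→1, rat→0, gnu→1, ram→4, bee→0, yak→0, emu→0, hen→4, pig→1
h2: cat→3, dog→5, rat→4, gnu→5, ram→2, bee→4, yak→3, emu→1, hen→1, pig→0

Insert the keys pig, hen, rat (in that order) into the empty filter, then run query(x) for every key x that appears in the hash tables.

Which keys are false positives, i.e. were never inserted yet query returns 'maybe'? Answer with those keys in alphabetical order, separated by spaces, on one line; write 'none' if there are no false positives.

Start: bits=000000
After insert 'pig': sets bits 0 1 -> bits=110000
After insert 'hen': sets bits 1 4 -> bits=110010
After insert 'rat': sets bits 0 4 -> bits=110010
Not inserted: bee cat dog emu gnu ram yak — query each against bits=110010:
query bee: checks bit0=1, bit4=1 (all 1) -> maybe => FALSE POSITIVE
query cat: checks bit1=1, bit3=0 (has a 0) -> no => not a false positive
query dog: checks bit1=1, bit5=0 (has a 0) -> no => not a false positive
query emu: checks bit0=1, bit1=1 (all 1) -> maybe => FALSE POSITIVE
query gnu: checks bit1=1, bit5=0 (has a 0) -> no => not a false positive
query ram: checks bit2=0, bit4=1 (has a 0) -> no => not a false positive
query yak: checks bit0=1, bit3=0 (has a 0) -> no => not a false positive
False positives (alphabetical): bee emu

Answer: bee emu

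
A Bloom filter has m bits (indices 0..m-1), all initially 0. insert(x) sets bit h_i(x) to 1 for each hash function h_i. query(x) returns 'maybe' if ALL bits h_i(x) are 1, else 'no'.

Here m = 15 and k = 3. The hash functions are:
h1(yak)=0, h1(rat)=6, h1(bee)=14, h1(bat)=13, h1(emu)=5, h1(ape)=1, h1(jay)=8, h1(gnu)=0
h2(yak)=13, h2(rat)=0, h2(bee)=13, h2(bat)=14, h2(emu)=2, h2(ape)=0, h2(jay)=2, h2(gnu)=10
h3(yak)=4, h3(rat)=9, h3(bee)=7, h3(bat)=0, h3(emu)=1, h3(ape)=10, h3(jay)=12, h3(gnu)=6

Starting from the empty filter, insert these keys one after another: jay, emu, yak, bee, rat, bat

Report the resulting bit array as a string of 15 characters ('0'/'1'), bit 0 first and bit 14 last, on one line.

Answer: 111011111100111

Derivation:
Start: bits=000000000000000
After insert 'jay': sets bits 2 8 12 -> bits=001000001000100
After insert 'emu': sets bits 1 2 5 -> bits=011001001000100
After insert 'yak': sets bits 0 4 13 -> bits=111011001000110
After insert 'bee': sets bits 7 13 14 -> bits=111011011000111
After insert 'rat': sets bits 0 6 9 -> bits=111011111100111
After insert 'bat': sets bits 0 13 14 -> bits=111011111100111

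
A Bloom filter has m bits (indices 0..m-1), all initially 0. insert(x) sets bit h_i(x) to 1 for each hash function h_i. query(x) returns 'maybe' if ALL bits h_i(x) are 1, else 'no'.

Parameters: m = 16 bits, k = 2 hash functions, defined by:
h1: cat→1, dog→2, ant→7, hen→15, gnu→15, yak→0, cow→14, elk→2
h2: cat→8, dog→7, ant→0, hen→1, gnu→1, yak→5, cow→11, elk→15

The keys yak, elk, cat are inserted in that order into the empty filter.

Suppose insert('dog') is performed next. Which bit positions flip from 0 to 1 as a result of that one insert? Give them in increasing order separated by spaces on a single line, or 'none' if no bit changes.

Answer: 7

Derivation:
Start: bits=0000000000000000
After insert 'yak': sets bits 0 5 -> bits=1000010000000000
After insert 'elk': sets bits 2 15 -> bits=1010010000000001
After insert 'cat': sets bits 1 8 -> bits=1110010010000001
insert 'dog' would touch bits 2 7; currently bit2=1, bit7=0
Bits that are 0 among those (would change 0->1): 7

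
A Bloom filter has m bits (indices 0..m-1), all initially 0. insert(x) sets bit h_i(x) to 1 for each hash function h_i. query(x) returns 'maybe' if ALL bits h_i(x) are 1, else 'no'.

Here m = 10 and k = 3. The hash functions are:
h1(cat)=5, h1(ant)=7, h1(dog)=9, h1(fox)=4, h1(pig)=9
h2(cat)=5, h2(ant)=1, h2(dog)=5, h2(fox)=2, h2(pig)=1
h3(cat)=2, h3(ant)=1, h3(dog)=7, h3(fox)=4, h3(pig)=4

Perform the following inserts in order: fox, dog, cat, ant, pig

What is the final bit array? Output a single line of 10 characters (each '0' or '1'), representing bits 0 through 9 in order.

Answer: 0110110101

Derivation:
Start: bits=0000000000
After insert 'fox': sets bits 2 4 -> bits=0010100000
After insert 'dog': sets bits 5 7 9 -> bits=0010110101
After insert 'cat': sets bits 2 5 -> bits=0010110101
After insert 'ant': sets bits 1 7 -> bits=0110110101
After insert 'pig': sets bits 1 4 9 -> bits=0110110101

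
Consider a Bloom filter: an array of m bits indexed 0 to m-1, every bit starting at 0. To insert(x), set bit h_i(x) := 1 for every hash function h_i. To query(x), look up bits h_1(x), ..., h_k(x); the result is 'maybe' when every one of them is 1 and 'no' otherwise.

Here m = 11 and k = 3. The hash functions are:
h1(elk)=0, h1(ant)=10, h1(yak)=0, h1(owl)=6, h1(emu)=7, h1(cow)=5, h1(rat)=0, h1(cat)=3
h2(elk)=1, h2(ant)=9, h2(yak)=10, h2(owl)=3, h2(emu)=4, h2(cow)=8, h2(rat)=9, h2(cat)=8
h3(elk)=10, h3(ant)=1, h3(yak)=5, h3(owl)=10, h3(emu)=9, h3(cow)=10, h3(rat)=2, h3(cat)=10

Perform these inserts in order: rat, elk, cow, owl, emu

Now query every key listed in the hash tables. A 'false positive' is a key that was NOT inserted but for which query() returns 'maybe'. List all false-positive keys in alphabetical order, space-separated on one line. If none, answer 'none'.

Start: bits=00000000000
After insert 'rat': sets bits 0 2 9 -> bits=10100000010
After insert 'elk': sets bits 0 1 10 -> bits=11100000011
After insert 'cow': sets bits 5 8 10 -> bits=11100100111
After insert 'owl': sets bits 3 6 10 -> bits=11110110111
After insert 'emu': sets bits 4 7 9 -> bits=11111111111
Not inserted: ant cat yak — query each against bits=11111111111:
query ant: checks bit1=1, bit9=1, bit10=1 (all 1) -> maybe => FALSE POSITIVE
query cat: checks bit3=1, bit8=1, bit10=1 (all 1) -> maybe => FALSE POSITIVE
query yak: checks bit0=1, bit5=1, bit10=1 (all 1) -> maybe => FALSE POSITIVE
False positives (alphabetical): ant cat yak

Answer: ant cat yak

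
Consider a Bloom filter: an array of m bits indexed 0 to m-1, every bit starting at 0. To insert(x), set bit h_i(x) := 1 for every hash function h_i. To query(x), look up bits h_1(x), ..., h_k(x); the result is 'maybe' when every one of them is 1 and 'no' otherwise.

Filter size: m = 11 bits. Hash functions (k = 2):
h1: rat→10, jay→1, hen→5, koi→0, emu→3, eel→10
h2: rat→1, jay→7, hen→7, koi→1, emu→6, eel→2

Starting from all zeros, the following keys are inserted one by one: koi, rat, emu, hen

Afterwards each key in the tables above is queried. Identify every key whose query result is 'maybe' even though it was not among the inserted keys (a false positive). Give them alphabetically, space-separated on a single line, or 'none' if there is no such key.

Answer: jay

Derivation:
Start: bits=00000000000
After insert 'koi': sets bits 0 1 -> bits=11000000000
After insert 'rat': sets bits 1 10 -> bits=11000000001
After insert 'emu': sets bits 3 6 -> bits=11010010001
After insert 'hen': sets bits 5 7 -> bits=11010111001
Not inserted: eel jay — query each against bits=11010111001:
query eel: checks bit2=0, bit10=1 (has a 0) -> no => not a false positive
query jay: checks bit1=1, bit7=1 (all 1) -> maybe => FALSE POSITIVE
False positives (alphabetical): jay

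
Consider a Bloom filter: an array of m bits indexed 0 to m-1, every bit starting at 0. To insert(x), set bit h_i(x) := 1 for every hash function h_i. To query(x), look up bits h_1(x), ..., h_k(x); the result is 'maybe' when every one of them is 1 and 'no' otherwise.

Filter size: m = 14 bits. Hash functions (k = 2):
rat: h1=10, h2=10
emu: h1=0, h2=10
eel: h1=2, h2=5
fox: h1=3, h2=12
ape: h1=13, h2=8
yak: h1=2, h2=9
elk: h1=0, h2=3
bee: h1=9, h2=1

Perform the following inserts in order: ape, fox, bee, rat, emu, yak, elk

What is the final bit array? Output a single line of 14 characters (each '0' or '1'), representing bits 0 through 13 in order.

Start: bits=00000000000000
After insert 'ape': sets bits 8 13 -> bits=00000000100001
After insert 'fox': sets bits 3 12 -> bits=00010000100011
After insert 'bee': sets bits 1 9 -> bits=01010000110011
After insert 'rat': sets bits 10 -> bits=01010000111011
After insert 'emu': sets bits 0 10 -> bits=11010000111011
After insert 'yak': sets bits 2 9 -> bits=11110000111011
After insert 'elk': sets bits 0 3 -> bits=11110000111011

Answer: 11110000111011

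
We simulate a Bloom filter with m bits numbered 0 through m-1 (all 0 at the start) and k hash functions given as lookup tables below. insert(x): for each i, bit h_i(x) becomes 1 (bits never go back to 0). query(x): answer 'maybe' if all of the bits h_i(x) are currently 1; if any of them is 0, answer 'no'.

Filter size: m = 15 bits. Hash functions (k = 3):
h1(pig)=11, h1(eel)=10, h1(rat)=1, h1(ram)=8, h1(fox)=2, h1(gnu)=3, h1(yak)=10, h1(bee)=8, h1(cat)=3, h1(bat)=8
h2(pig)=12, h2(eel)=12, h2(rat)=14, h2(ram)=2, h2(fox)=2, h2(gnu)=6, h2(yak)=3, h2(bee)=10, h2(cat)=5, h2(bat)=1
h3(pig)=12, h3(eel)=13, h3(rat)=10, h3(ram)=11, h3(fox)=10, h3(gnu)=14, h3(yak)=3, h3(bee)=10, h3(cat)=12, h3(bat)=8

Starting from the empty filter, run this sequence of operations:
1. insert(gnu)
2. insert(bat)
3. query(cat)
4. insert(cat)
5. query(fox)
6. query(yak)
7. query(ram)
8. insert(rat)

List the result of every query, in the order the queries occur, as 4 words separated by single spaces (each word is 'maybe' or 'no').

Answer: no no no no

Derivation:
Start: bits=000000000000000
Op 1: insert gnu -> sets bits 3 6 14 -> bits=000100100000001
Op 2: insert bat -> sets bits 1 8 -> bits=010100101000001
Op 3: query cat -> checks bit3=1, bit5=0, bit12=0 (has a 0) -> no
Op 4: insert cat -> sets bits 3 5 12 -> bits=010101101000101
Op 5: query fox -> checks bit2=0, bit10=0 (has a 0) -> no
Op 6: query yak -> checks bit3=1, bit10=0 (has a 0) -> no
Op 7: query ram -> checks bit2=0, bit8=1, bit11=0 (has a 0) -> no
Op 8: insert rat -> sets bits 1 10 14 -> bits=010101101010101
Query results in order: no no no no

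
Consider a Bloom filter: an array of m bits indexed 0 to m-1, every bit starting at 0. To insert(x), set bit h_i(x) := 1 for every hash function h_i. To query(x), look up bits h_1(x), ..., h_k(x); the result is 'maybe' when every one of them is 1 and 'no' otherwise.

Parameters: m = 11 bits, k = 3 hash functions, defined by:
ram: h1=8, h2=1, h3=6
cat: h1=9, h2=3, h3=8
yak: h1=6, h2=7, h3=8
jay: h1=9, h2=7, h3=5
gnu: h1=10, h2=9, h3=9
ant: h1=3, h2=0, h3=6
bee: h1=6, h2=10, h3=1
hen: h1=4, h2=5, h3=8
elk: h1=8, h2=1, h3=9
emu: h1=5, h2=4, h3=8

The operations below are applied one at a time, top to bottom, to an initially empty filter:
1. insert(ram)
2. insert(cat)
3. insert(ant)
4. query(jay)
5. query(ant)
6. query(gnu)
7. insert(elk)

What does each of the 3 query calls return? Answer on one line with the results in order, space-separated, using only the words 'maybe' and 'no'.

Start: bits=00000000000
Op 1: insert ram -> sets bits 1 6 8 -> bits=01000010100
Op 2: insert cat -> sets bits 3 8 9 -> bits=01010010110
Op 3: insert ant -> sets bits 0 3 6 -> bits=11010010110
Op 4: query jay -> checks bit5=0, bit7=0, bit9=1 (has a 0) -> no
Op 5: query ant -> checks bit0=1, bit3=1, bit6=1 (all 1) -> maybe
Op 6: query gnu -> checks bit9=1, bit10=0 (has a 0) -> no
Op 7: insert elk -> sets bits 1 8 9 -> bits=11010010110
Query results in order: no maybe no

Answer: no maybe no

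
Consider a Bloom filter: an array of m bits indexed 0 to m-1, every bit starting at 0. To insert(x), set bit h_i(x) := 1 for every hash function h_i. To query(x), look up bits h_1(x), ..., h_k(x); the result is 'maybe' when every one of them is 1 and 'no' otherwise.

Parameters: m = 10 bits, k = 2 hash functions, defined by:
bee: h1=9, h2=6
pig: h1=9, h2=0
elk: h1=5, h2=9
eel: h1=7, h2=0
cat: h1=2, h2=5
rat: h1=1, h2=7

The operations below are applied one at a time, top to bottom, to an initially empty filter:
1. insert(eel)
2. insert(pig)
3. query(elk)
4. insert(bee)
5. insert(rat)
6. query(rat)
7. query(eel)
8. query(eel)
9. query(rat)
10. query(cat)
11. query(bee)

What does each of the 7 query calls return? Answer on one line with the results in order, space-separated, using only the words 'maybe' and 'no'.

Start: bits=0000000000
Op 1: insert eel -> sets bits 0 7 -> bits=1000000100
Op 2: insert pig -> sets bits 0 9 -> bits=1000000101
Op 3: query elk -> checks bit5=0, bit9=1 (has a 0) -> no
Op 4: insert bee -> sets bits 6 9 -> bits=1000001101
Op 5: insert rat -> sets bits 1 7 -> bits=1100001101
Op 6: query rat -> checks bit1=1, bit7=1 (all 1) -> maybe
Op 7: query eel -> checks bit0=1, bit7=1 (all 1) -> maybe
Op 8: query eel -> checks bit0=1, bit7=1 (all 1) -> maybe
Op 9: query rat -> checks bit1=1, bit7=1 (all 1) -> maybe
Op 10: query cat -> checks bit2=0, bit5=0 (has a 0) -> no
Op 11: query bee -> checks bit6=1, bit9=1 (all 1) -> maybe
Query results in order: no maybe maybe maybe maybe no maybe

Answer: no maybe maybe maybe maybe no maybe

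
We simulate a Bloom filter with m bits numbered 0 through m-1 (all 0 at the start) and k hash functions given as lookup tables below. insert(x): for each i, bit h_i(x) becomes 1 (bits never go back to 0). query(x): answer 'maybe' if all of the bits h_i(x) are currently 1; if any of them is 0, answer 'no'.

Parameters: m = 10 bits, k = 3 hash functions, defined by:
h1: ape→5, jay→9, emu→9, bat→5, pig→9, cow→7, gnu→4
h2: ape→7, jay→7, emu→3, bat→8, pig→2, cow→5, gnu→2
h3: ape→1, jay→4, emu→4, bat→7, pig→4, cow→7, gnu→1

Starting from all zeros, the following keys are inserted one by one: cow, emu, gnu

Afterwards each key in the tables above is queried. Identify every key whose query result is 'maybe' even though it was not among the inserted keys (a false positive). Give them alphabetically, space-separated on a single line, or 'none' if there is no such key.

Answer: ape jay pig

Derivation:
Start: bits=0000000000
After insert 'cow': sets bits 5 7 -> bits=0000010100
After insert 'emu': sets bits 3 4 9 -> bits=0001110101
After insert 'gnu': sets bits 1 2 4 -> bits=0111110101
Not inserted: ape bat jay pig — query each against bits=0111110101:
query ape: checks bit1=1, bit5=1, bit7=1 (all 1) -> maybe => FALSE POSITIVE
query bat: checks bit5=1, bit7=1, bit8=0 (has a 0) -> no => not a false positive
query jay: checks bit4=1, bit7=1, bit9=1 (all 1) -> maybe => FALSE POSITIVE
query pig: checks bit2=1, bit4=1, bit9=1 (all 1) -> maybe => FALSE POSITIVE
False positives (alphabetical): ape jay pig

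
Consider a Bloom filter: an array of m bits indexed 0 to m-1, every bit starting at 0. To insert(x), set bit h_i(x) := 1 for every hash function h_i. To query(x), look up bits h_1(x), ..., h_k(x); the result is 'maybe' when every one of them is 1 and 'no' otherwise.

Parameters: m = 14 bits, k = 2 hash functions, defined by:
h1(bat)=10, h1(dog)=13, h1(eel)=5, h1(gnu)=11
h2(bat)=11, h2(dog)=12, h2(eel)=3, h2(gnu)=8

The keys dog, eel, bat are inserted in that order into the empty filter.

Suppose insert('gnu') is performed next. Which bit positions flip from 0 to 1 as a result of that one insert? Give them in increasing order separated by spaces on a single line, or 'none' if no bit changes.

Start: bits=00000000000000
After insert 'dog': sets bits 12 13 -> bits=00000000000011
After insert 'eel': sets bits 3 5 -> bits=00010100000011
After insert 'bat': sets bits 10 11 -> bits=00010100001111
insert 'gnu' would touch bits 8 11; currently bit8=0, bit11=1
Bits that are 0 among those (would change 0->1): 8

Answer: 8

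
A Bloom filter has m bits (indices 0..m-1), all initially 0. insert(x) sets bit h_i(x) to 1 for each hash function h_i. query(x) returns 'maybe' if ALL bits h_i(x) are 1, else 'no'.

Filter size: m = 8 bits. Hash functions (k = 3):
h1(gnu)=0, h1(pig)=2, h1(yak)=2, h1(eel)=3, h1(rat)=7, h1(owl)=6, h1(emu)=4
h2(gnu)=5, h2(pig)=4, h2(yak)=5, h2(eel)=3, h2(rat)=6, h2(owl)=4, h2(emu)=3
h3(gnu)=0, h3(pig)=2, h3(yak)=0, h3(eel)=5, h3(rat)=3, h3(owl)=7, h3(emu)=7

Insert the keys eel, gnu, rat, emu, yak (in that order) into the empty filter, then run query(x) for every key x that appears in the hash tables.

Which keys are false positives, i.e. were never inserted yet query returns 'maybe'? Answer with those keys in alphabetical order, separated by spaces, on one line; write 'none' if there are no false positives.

Start: bits=00000000
After insert 'eel': sets bits 3 5 -> bits=00010100
After insert 'gnu': sets bits 0 5 -> bits=10010100
After insert 'rat': sets bits 3 6 7 -> bits=10010111
After insert 'emu': sets bits 3 4 7 -> bits=10011111
After insert 'yak': sets bits 0 2 5 -> bits=10111111
Not inserted: owl pig — query each against bits=10111111:
query owl: checks bit4=1, bit6=1, bit7=1 (all 1) -> maybe => FALSE POSITIVE
query pig: checks bit2=1, bit4=1 (all 1) -> maybe => FALSE POSITIVE
False positives (alphabetical): owl pig

Answer: owl pig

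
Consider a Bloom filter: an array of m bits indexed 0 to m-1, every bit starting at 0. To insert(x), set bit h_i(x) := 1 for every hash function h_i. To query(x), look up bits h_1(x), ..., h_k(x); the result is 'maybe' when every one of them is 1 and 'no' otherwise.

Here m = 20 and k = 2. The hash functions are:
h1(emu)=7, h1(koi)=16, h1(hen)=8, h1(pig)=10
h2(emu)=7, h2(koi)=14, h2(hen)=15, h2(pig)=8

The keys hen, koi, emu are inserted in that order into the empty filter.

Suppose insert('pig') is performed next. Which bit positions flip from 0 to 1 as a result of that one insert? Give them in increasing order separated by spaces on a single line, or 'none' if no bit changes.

Start: bits=00000000000000000000
After insert 'hen': sets bits 8 15 -> bits=00000000100000010000
After insert 'koi': sets bits 14 16 -> bits=00000000100000111000
After insert 'emu': sets bits 7 -> bits=00000001100000111000
insert 'pig' would touch bits 8 10; currently bit8=1, bit10=0
Bits that are 0 among those (would change 0->1): 10

Answer: 10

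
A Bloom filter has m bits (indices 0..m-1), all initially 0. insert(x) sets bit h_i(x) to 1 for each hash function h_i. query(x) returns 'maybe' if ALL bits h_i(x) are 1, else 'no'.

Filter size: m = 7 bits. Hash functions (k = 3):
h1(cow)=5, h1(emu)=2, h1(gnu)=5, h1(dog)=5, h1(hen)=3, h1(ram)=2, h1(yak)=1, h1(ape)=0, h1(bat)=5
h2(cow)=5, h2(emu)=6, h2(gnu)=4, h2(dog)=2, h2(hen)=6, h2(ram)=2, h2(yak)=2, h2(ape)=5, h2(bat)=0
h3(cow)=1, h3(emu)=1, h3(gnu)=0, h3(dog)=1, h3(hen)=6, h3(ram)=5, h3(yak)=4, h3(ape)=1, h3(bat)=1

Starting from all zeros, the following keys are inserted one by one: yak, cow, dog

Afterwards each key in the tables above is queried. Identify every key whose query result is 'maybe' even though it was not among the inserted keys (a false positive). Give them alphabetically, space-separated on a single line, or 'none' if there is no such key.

Answer: ram

Derivation:
Start: bits=0000000
After insert 'yak': sets bits 1 2 4 -> bits=0110100
After insert 'cow': sets bits 1 5 -> bits=0110110
After insert 'dog': sets bits 1 2 5 -> bits=0110110
Not inserted: ape bat emu gnu hen ram — query each against bits=0110110:
query ape: checks bit0=0, bit1=1, bit5=1 (has a 0) -> no => not a false positive
query bat: checks bit0=0, bit1=1, bit5=1 (has a 0) -> no => not a false positive
query emu: checks bit1=1, bit2=1, bit6=0 (has a 0) -> no => not a false positive
query gnu: checks bit0=0, bit4=1, bit5=1 (has a 0) -> no => not a false positive
query hen: checks bit3=0, bit6=0 (has a 0) -> no => not a false positive
query ram: checks bit2=1, bit5=1 (all 1) -> maybe => FALSE POSITIVE
False positives (alphabetical): ram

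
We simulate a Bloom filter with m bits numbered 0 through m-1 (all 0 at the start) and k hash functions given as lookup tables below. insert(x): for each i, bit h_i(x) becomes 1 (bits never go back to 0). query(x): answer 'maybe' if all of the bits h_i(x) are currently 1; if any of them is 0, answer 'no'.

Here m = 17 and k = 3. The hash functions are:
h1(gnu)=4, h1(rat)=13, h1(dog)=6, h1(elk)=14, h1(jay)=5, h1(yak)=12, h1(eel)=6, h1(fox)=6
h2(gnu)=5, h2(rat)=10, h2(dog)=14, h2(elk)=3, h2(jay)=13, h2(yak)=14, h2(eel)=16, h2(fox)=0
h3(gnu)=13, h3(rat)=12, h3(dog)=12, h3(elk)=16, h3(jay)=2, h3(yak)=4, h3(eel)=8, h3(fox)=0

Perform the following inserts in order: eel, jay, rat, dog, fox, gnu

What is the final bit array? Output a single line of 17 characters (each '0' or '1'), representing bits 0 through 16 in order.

Start: bits=00000000000000000
After insert 'eel': sets bits 6 8 16 -> bits=00000010100000001
After insert 'jay': sets bits 2 5 13 -> bits=00100110100001001
After insert 'rat': sets bits 10 12 13 -> bits=00100110101011001
After insert 'dog': sets bits 6 12 14 -> bits=00100110101011101
After insert 'fox': sets bits 0 6 -> bits=10100110101011101
After insert 'gnu': sets bits 4 5 13 -> bits=10101110101011101

Answer: 10101110101011101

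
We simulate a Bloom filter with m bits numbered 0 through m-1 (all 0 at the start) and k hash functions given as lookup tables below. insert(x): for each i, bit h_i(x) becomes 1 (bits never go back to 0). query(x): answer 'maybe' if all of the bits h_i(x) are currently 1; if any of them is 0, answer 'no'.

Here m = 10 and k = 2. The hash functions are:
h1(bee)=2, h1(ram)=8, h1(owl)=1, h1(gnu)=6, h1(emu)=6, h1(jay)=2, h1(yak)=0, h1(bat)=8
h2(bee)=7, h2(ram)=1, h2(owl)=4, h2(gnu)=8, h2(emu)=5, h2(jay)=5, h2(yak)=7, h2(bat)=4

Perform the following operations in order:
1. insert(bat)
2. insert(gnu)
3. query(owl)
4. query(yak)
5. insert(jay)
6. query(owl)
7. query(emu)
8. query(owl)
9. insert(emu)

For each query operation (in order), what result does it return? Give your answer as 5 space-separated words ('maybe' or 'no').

Start: bits=0000000000
Op 1: insert bat -> sets bits 4 8 -> bits=0000100010
Op 2: insert gnu -> sets bits 6 8 -> bits=0000101010
Op 3: query owl -> checks bit1=0, bit4=1 (has a 0) -> no
Op 4: query yak -> checks bit0=0, bit7=0 (has a 0) -> no
Op 5: insert jay -> sets bits 2 5 -> bits=0010111010
Op 6: query owl -> checks bit1=0, bit4=1 (has a 0) -> no
Op 7: query emu -> checks bit5=1, bit6=1 (all 1) -> maybe
Op 8: query owl -> checks bit1=0, bit4=1 (has a 0) -> no
Op 9: insert emu -> sets bits 5 6 -> bits=0010111010
Query results in order: no no no maybe no

Answer: no no no maybe no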